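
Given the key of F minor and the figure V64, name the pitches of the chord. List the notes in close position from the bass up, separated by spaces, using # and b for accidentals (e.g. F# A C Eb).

G C E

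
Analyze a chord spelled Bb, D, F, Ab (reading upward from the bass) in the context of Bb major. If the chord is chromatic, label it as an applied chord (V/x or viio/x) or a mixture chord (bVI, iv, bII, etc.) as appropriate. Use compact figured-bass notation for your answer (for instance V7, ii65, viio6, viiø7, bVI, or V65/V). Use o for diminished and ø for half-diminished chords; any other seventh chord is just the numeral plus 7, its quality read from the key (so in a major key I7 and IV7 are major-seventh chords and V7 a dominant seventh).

V7/IV

The pitches Bb-D-F-Ab form a dominant seventh chord rooted on Bb.
Bb is not a diatonic chord root with this quality in Bb major, but it lies a perfect fifth above Eb (IV), so the chord functions as an applied dominant of IV.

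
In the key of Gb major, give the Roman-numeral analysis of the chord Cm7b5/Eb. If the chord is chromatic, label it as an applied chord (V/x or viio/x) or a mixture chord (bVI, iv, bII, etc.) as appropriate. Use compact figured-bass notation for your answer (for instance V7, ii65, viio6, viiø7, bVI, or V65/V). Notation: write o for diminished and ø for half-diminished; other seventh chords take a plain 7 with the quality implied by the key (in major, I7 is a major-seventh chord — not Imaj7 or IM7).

The pitches C-Eb-Gb-Bb form a half-diminished seventh chord rooted on C.
C sits a half step below Db (V in Gb major); a diminished chord there is the applied leading-tone chord of V.
With Eb in the bass the chord is in first inversion, so the figured bass is 65.

viiø65/V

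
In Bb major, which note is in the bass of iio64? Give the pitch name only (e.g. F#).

Gb

iio in Bb major has root C; the chord is C-Eb-Gb.
The figure 64 means second inversion — the fifth is in the bass.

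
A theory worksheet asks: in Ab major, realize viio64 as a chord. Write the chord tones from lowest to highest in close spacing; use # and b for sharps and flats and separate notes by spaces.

The numeral's case and figure indicate a diminished triad. In Ab major its root, the leading tone, is G.
That chord is spelled G-Bb-Db.
With the 64 figure the chord is in second inversion; from the bass Db upward in close position it reads Db-G-Bb.

Db G Bb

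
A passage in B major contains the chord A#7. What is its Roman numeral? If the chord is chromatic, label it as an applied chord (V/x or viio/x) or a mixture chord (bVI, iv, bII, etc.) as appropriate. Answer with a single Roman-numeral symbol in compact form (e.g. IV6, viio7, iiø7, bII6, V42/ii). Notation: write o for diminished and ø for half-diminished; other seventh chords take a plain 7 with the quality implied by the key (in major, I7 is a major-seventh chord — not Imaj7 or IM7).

V7/iii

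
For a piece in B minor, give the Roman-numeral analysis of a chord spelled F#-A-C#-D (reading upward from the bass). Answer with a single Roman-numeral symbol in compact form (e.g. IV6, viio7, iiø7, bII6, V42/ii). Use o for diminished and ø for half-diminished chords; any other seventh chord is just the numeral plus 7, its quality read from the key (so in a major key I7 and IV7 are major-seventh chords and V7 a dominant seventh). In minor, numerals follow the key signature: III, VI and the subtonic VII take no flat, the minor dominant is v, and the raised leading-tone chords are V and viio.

III65

Stacked in thirds the chord is D-F#-A-C#: a major seventh chord on D.
In B minor, D is the mediant; the diatonic major seventh chord there is III7.
With F# in the bass the chord is in first inversion, so the figured bass is 65.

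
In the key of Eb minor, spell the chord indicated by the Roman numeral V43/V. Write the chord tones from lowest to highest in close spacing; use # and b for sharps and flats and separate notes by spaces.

The slash means an applied dominant: we want the dominant of V. In Eb minor, V is Bb major, and its dominant is built on F.
Building a dominant seventh chord on F gives F-A-C-Eb.
The figured bass 43 indicates second inversion, placing the fifth (C) in the bass: C-Eb-F-A.

C Eb F A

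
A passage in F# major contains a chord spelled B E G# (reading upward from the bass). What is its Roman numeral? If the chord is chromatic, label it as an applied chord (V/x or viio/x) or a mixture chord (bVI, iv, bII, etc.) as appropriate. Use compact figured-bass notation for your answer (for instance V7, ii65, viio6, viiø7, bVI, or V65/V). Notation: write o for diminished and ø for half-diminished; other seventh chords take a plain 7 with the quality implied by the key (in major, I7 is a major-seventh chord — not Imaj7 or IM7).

The pitches E-G#-B form a major triad rooted on E.
E is the lowered seventh degree of F# major (diatonic 7 would be E#). This is a major triad on the lowered seventh degree (the subtonic), borrowed from the parallel minor.
With B in the bass the chord is in second inversion, so the figured bass is 64.

bVII64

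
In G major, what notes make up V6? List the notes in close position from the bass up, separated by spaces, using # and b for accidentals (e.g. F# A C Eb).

In G major, the fifth degree is D, and the diatonic chord built there is a major triad.
Stacking thirds from D gives D-F#-A.
The figured bass 6 indicates first inversion, placing the third (F#) in the bass: F#-A-D.

F# A D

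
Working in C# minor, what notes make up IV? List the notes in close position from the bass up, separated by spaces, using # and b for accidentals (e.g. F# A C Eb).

F# A# C#

IV is the major subdominant, borrowed from the parallel major. In C# minor that root is F#.
So the chord is F#-A#-C#.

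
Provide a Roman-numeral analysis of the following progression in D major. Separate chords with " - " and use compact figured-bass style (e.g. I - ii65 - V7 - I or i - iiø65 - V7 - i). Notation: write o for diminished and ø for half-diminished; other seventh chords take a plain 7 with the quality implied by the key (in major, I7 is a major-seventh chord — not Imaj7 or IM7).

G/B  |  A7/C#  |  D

IV6 - V65 - I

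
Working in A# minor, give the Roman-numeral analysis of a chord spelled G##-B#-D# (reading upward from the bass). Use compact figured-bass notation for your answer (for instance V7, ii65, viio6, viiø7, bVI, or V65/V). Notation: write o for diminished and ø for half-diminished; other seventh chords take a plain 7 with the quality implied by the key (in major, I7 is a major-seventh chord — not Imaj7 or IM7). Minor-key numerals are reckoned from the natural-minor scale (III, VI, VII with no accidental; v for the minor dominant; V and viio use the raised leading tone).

viio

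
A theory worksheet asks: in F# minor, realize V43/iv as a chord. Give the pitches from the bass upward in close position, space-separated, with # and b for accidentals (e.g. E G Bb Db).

C# E F# A#

The slash means an applied dominant: we want the dominant of iv. In F# minor, iv is B minor, and its dominant is built on F#.
Building a dominant seventh chord on F# gives F#-A#-C#-E.
With the 43 figure the chord is in second inversion; from the bass C# upward in close position it reads C#-E-F#-A#.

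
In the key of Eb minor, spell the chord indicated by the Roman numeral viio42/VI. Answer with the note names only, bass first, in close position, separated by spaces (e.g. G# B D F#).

Abb Bb Db Fb

The slash marks an applied leading-tone chord: viio of VI. In Eb minor, VI is Cb, so the leading tone to it is Bb, a half step below.
Building a fully diminished seventh chord on Bb gives Bb-Db-Fb-Abb.
With the 42 figure the chord is in third inversion; from the bass Abb upward in close position it reads Abb-Bb-Db-Fb.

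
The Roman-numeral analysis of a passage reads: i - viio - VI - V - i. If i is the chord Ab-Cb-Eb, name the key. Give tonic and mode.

Ab minor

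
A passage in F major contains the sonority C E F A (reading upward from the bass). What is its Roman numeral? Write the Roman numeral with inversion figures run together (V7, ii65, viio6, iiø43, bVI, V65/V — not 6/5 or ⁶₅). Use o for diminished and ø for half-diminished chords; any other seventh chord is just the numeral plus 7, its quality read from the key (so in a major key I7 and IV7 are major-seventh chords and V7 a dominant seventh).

I43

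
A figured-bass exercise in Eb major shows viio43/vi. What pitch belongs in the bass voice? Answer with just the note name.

F

The applied chord viio43/vi is rooted on B: B-D-F-Ab.
The figure 43 means second inversion — the fifth is in the bass.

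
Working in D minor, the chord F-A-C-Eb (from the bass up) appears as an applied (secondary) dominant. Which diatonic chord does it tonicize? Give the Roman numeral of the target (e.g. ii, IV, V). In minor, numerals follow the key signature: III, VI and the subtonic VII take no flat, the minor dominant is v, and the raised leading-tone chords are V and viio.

VI

The chord is a dominant seventh chord on F.
A dominant resolves down a perfect fifth: F → Bb. In D minor, Bb is scale degree 6, i.e. VI.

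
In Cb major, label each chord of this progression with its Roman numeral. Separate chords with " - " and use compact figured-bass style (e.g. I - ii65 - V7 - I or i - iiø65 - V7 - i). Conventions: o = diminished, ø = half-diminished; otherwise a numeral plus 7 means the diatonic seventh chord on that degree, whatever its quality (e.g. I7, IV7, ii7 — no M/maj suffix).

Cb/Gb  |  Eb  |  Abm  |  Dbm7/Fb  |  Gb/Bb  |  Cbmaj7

I64 - V/vi - vi - ii65 - V6 - I7

Cb/Gb: major triad on Cb = scale degree 1 → I64.
Eb is the secondary dominant of vi (major triad on Eb): V/vi.
Abm: minor triad on Ab = scale degree 6 → vi.
Dbm7/Fb: minor seventh chord on Db = scale degree 2 → ii65.
Gb/Bb: major triad on Gb = scale degree 5 → V6.
Cbmaj7: major seventh chord on Cb = scale degree 1 → I7.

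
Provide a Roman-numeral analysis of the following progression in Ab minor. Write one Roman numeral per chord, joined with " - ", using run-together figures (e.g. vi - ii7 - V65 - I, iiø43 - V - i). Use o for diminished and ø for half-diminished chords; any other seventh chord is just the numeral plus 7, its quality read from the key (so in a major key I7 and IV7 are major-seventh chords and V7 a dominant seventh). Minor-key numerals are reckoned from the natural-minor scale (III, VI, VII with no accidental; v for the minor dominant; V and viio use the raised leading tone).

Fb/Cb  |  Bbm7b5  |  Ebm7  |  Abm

VI64 - iiø7 - v7 - i

Fb/Cb: root Fb is the submediant; major triad there is VI64.
Bbm7b5: root Bb is the supertonic; half-diminished seventh chord there is iiø7.
Ebm7: minor seventh chord on Eb = scale degree 5 → v7.
Abm has root Ab, degree 1 in Ab minor, so i.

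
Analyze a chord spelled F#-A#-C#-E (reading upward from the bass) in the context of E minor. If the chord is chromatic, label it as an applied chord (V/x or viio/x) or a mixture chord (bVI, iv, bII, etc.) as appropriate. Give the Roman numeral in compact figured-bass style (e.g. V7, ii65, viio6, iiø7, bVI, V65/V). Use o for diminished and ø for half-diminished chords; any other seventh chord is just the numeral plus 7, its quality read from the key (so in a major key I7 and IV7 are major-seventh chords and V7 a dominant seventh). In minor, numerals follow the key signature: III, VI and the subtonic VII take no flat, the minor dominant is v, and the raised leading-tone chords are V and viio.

V7/V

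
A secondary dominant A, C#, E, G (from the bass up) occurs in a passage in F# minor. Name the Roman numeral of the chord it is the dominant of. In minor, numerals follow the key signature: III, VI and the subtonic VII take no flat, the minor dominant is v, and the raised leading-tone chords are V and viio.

The chord is a dominant seventh chord on A.
A dominant resolves down a perfect fifth: A → D. In F# minor, D is scale degree 6, i.e. VI.

VI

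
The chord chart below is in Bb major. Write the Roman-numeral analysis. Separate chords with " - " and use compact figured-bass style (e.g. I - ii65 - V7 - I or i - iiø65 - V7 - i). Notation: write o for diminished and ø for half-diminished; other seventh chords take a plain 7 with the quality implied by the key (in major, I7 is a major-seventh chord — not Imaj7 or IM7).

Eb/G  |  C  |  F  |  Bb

IV6 - V/V - V - I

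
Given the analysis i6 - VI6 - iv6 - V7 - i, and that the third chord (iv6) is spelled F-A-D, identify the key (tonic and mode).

A minor

The chord Dm/F is a minor triad rooted on D; its label is iv6.
iv6 on D implies D is the subdominant; that puts the tonic at A, and the lowercase numeral fits minor mode.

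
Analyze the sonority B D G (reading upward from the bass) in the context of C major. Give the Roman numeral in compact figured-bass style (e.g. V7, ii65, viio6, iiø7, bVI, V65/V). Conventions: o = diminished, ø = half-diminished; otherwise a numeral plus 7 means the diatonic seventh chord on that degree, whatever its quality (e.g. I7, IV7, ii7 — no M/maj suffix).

The pitches G-B-D form a major triad rooted on G.
G is scale degree 5 in C major, and a major triad on that degree is written V.
With B in the bass the chord is in first inversion, so the figured bass is 6.

V6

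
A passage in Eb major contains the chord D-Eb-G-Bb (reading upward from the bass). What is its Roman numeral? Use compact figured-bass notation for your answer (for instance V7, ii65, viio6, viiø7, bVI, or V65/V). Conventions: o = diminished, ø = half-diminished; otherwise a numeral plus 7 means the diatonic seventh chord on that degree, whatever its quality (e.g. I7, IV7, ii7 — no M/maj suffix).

Stacked in thirds the chord is Eb-G-Bb-D: a major seventh chord on Eb.
In Eb major, Eb is the tonic; the diatonic major seventh chord there is I7.
With D in the bass the chord is in third inversion, so the figured bass is 42.

I42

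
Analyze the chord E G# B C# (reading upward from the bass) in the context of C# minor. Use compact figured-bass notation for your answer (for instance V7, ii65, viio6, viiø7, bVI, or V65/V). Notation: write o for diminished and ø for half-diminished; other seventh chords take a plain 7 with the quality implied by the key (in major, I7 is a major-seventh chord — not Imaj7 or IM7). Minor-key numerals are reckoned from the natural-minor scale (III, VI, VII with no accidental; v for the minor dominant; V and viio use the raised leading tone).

The pitches C#-E-G#-B form a minor seventh chord rooted on C#.
In C# minor, C# is the tonic; the diatonic minor seventh chord there is i7.
With E in the bass the chord is in first inversion, so the figured bass is 65.

i65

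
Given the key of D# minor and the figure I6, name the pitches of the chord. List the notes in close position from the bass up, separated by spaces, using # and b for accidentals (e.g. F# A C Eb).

Scale degree 1 in D# minor is D#; here the chord built on it is altered to a major triad. I6 is the major tonic (Picardy third), borrowed from the parallel major.
So the chord is D#-F##-A#, a major triad.
With the 6 figure the chord is in first inversion; from the bass F## upward in close position it reads F##-A#-D#.

F## A# D#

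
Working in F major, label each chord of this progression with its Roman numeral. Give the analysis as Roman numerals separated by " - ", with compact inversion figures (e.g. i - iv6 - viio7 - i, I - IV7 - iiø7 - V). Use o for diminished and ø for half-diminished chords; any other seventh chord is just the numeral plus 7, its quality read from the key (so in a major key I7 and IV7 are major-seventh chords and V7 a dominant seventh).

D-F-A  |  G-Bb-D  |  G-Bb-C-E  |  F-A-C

vi - ii - V43 - I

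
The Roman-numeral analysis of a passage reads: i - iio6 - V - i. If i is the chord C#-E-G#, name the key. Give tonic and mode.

C# minor

i is given as C#-E-G# — a minor triad with root C#.
If C# is scale degree 1 and the mode makes that degree carry a minor triad, the tonic is C# and the mode is minor.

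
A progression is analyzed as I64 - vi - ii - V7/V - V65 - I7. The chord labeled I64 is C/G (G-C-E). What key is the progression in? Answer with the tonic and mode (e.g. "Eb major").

C major

I64 is given as G-C-E — a major triad with root C.
If C is scale degree 1 and the mode makes that degree carry a major triad, the tonic is C and the mode is major.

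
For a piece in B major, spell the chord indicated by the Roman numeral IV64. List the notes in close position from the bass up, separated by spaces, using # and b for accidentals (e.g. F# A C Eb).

In B major, the fourth degree is E, and the diatonic chord built there is a major triad.
That chord is spelled E-G#-B.
With the 64 figure the chord is in second inversion; from the bass B upward in close position it reads B-E-G#.

B E G#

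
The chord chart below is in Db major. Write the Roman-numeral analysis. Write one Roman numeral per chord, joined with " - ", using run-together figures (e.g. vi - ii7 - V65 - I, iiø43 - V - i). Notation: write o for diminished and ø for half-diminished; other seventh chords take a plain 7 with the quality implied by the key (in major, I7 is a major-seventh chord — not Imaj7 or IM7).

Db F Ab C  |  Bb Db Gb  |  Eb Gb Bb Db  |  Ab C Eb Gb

I7 - IV6 - ii7 - V7

Db-F-Ab-C: major seventh chord on Db = scale degree 1 → I7.
Bb-Db-Gb has root Gb, degree 4 in Db major, so IV6.
Eb-Gb-Bb-Db: root Eb is the supertonic; minor seventh chord there is ii7.
Ab-C-Eb-Gb has root Ab, degree 5 in Db major, so V7.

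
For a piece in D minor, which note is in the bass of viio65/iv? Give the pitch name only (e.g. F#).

A

The applied chord viio65/iv is rooted on F#: F#-A-C-Eb.
The figure 65 means first inversion — the third is in the bass.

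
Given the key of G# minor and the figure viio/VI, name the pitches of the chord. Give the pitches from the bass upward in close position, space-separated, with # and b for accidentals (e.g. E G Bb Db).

viio/VI is a secondary leading-tone chord. The target VI is E in G# minor; the applied chord is rooted a semitone below, on D#.
Building a diminished triad on D# gives D#-F#-A.

D# F# A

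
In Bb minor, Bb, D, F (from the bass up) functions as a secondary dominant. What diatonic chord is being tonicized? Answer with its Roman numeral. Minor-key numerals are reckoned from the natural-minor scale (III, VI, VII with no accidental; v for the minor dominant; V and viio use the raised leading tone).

iv

The chord is a major triad on Bb.
A dominant resolves down a perfect fifth: Bb → Eb. In Bb minor, Eb is scale degree 4, i.e. iv.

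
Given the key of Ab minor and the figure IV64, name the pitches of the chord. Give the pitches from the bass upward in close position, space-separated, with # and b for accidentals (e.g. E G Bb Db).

Scale degree 4 in Ab minor is Db; here the chord built on it is altered to a major triad. IV64 is the major subdominant, borrowed from the parallel major.
So the chord is Db-F-Ab.
The figured bass 64 indicates second inversion, placing the fifth (Ab) in the bass: Ab-Db-F.

Ab Db F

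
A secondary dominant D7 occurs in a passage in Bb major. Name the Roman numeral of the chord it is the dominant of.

The chord is a dominant seventh chord on D.
A dominant resolves down a perfect fifth: D → G. In Bb major, G is scale degree 6, i.e. vi.

vi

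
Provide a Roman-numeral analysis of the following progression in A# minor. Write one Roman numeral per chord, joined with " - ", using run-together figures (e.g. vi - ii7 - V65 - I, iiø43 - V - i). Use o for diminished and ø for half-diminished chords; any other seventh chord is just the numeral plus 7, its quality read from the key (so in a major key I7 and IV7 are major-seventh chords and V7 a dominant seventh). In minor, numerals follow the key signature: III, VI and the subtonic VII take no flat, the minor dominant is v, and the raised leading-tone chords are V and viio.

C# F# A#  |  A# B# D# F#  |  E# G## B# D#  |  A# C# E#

C#-F#-A#: root F# is the submediant; major triad there is VI64.
A#-B#-D#-F# has root B#, degree 2 in A# minor, so iiø42.
E#-G##-B#-D#: root E# is the dominant; dominant seventh chord there is V7.
A#-C#-E# has root A#, degree 1 in A# minor, so i.

VI64 - iiø42 - V7 - i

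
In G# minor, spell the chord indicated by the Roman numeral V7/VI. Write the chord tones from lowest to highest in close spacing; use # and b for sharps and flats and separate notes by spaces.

B D# F# A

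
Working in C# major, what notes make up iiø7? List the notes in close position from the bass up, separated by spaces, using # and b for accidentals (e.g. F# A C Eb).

D# F# A C#

iiø7 is the half-diminished supertonic seventh, borrowed from the parallel minor. In C# major that root is D#.
So the chord is D#-F#-A-C#, a half-diminished seventh chord.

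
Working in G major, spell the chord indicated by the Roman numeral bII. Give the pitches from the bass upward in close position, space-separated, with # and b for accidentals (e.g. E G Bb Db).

Ab C Eb

bII is the Neapolitan chord — a major triad on the lowered second degree. In G major that root is Ab.
So the chord is Ab-C-Eb.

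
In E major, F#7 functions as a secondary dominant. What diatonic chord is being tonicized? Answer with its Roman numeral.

V

The chord is a dominant seventh chord on F#.
A dominant resolves down a perfect fifth: F# → B. In E major, B is scale degree 5, i.e. V.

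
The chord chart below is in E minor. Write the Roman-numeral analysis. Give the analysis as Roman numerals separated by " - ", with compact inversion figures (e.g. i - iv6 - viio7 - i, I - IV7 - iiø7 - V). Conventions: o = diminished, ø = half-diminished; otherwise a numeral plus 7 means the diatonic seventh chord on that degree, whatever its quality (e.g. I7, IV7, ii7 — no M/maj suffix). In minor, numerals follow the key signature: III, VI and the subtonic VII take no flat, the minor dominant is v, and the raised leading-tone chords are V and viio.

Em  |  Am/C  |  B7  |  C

Em: minor triad on E = scale degree 1 → i.
Am/C: minor triad on A = scale degree 4 → iv6.
B7 has root B, degree 5 in E minor, so V7.
C: major triad on C = scale degree 6 → VI.

i - iv6 - V7 - VI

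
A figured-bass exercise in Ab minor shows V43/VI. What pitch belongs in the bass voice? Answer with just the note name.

The applied chord V43/VI is rooted on Cb: Cb-Eb-Gb-Bbb.
The figure 43 means second inversion — the fifth is in the bass.

Gb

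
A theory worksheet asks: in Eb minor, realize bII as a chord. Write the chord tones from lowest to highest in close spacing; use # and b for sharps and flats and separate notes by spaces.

bII is the Neapolitan chord — a major triad on the lowered second degree. In Eb minor that root is Fb.
So the chord is Fb-Ab-Cb.

Fb Ab Cb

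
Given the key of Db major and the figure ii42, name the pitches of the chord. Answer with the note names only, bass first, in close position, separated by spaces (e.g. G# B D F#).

Db Eb Gb Bb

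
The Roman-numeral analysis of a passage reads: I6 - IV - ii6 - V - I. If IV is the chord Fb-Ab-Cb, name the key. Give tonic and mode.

Cb major

IV is given as Fb-Ab-Cb — a major triad with root Fb.
IV on Fb implies Fb is the subdominant; that puts the tonic at Cb, and the uppercase numeral fits major mode.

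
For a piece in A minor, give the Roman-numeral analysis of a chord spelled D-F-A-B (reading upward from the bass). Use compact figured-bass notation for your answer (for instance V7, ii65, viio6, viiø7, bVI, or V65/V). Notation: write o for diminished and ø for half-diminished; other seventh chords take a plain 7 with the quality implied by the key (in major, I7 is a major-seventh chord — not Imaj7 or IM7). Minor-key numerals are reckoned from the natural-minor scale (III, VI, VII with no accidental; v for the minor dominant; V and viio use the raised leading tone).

iiø65

The pitches B-D-F-A form a half-diminished seventh chord rooted on B.
In A minor, B is the supertonic; the diatonic half-diminished seventh chord there is iiø7.
With D in the bass the chord is in first inversion, so the figured bass is 65.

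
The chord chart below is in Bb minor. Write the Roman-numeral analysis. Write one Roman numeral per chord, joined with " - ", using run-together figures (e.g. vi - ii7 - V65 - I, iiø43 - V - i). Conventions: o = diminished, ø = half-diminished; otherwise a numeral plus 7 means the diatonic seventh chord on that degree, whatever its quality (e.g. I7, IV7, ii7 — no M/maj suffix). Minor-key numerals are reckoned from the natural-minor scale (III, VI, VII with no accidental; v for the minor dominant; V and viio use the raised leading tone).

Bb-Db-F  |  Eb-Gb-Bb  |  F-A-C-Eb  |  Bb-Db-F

i - iv - V7 - i

Bb-Db-F: root Bb is the tonic; minor triad there is i.
Eb-Gb-Bb: root Eb is the subdominant; minor triad there is iv.
F-A-C-Eb: dominant seventh chord on F = scale degree 5 → V7.
Bb-Db-F: root Bb is the tonic; minor triad there is i.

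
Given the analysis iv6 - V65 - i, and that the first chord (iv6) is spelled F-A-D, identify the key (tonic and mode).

The chord Dm/F is a minor triad rooted on D; its label is iv6.
iv6 on D implies D is the subdominant; that puts the tonic at A, and the lowercase numeral fits minor mode.

A minor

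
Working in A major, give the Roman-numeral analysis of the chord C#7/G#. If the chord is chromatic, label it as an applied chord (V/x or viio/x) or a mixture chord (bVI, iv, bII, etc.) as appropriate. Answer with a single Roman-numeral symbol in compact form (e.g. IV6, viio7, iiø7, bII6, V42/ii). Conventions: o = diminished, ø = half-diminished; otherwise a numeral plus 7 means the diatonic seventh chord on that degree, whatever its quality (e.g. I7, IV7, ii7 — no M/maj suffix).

V43/vi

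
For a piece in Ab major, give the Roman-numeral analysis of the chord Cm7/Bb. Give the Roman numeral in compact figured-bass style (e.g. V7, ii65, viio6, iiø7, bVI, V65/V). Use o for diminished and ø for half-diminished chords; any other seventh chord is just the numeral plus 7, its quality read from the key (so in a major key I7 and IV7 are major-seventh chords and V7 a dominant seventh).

iii42

Stacked in thirds the chord is C-Eb-G-Bb: a minor seventh chord on C.
In Ab major, C is the mediant; the diatonic minor seventh chord there is iii7.
With Bb in the bass the chord is in third inversion, so the figured bass is 42.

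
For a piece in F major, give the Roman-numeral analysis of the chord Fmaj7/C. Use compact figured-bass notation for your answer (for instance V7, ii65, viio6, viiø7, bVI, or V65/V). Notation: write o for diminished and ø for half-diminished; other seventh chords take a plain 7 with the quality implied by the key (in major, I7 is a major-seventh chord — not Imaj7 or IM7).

I43

The pitches F-A-C-E form a major seventh chord rooted on F.
F is scale degree 1 in F major, and a major seventh chord on that degree is written I7.
With C in the bass the chord is in second inversion, so the figured bass is 43.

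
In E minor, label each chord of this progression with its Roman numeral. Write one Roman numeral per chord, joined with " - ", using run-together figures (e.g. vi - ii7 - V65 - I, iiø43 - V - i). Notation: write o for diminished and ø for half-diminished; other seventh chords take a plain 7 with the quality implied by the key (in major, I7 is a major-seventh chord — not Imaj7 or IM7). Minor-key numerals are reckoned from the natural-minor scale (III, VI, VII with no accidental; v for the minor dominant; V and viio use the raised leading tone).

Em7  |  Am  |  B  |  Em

i7 - iv - V - i

Em7: root E is the tonic; minor seventh chord there is i7.
Am has root A, degree 4 in E minor, so iv.
B has root B, degree 5 in E minor, so V.
Em: root E is the tonic; minor triad there is i.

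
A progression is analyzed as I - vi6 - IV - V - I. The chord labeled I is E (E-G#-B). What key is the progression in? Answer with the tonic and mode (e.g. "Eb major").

E major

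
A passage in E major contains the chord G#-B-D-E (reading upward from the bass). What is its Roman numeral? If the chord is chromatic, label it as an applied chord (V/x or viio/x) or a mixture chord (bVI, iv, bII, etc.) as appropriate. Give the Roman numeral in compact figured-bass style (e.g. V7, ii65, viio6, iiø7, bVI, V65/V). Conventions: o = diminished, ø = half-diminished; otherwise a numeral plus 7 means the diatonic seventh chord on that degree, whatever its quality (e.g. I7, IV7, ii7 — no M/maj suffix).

Stacked in thirds the chord is E-G#-B-D: a dominant seventh chord on E.
E is not a diatonic chord root with this quality in E major, but it lies a perfect fifth above A (IV), so the chord functions as an applied dominant of IV.
With G# in the bass the chord is in first inversion, so the figured bass is 65.

V65/IV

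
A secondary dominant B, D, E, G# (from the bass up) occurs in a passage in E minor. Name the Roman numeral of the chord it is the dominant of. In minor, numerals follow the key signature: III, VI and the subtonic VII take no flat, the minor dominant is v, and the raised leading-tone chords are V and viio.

The chord is a dominant seventh chord on E.
A dominant resolves down a perfect fifth: E → A. In E minor, A is scale degree 4, i.e. iv.

iv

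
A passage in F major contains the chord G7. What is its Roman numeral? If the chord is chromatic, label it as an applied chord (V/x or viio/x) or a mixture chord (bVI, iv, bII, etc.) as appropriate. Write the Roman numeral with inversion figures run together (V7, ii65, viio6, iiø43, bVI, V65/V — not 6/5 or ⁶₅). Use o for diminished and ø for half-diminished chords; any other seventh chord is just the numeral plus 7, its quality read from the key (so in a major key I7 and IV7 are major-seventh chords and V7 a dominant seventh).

V7/V

The pitches G-B-D-F form a dominant seventh chord rooted on G.
G is not a diatonic chord root with this quality in F major, but it lies a perfect fifth above C (V), so the chord functions as an applied dominant of V.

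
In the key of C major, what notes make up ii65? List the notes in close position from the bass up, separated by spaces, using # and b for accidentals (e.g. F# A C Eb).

F A C D

The numeral's case and figure indicate a minor seventh chord. In C major its root, the second degree, is D.
That chord is spelled D-F-A-C.
The figured bass 65 indicates first inversion, placing the third (F) in the bass: F-A-C-D.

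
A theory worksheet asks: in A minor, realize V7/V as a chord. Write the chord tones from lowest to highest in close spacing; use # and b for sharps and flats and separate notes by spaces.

V7/V is a secondary dominant — the dominant seventh of V. V in A minor is E, so the applied chord's root is B, a perfect fifth above.
Building a dominant seventh chord on B gives B-D#-F#-A.

B D# F# A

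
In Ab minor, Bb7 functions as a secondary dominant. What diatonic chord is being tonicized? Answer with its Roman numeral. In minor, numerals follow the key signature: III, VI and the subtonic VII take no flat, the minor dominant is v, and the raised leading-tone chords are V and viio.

The chord is a dominant seventh chord on Bb.
A dominant resolves down a perfect fifth: Bb → Eb. In Ab minor, Eb is scale degree 5, i.e. V.

V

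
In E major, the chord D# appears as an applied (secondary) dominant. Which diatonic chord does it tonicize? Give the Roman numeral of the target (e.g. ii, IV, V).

The chord is a major triad on D#.
A dominant resolves down a perfect fifth: D# → G#. In E major, G# is scale degree 3, i.e. iii.

iii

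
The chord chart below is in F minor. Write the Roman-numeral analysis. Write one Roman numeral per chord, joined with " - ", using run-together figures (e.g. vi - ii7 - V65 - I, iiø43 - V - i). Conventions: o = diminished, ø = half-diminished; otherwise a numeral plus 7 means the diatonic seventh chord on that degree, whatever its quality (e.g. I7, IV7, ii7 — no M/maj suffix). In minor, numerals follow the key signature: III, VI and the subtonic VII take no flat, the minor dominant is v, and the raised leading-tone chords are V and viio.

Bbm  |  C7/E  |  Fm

Bbm: minor triad on Bb = scale degree 4 → iv.
C7/E: dominant seventh chord on C = scale degree 5 → V65.
Fm: minor triad on F = scale degree 1 → i.

iv - V65 - i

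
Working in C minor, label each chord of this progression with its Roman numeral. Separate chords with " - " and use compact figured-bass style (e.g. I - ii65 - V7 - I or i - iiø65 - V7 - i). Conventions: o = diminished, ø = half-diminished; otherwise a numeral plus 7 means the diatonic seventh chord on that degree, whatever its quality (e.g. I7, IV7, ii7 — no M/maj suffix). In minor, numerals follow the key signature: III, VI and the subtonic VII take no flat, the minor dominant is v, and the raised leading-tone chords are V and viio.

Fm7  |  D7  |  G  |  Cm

iv7 - V7/V - V - i

Fm7 has root F, degree 4 in C minor, so iv7.
D7 is the secondary dominant of V (dominant seventh chord on D): V7/V.
G has root G, degree 5 in C minor, so V.
Cm has root C, degree 1 in C minor, so i.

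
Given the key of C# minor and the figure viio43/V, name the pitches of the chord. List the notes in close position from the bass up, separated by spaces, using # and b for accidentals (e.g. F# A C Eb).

The slash marks an applied leading-tone chord: viio of V. In C# minor, V is G#, so the leading tone to it is F##, a half step below.
Building a fully diminished seventh chord on F## gives F##-A#-C#-E.
The figured bass 43 indicates second inversion, placing the fifth (C#) in the bass: C#-E-F##-A#.

C# E F## A#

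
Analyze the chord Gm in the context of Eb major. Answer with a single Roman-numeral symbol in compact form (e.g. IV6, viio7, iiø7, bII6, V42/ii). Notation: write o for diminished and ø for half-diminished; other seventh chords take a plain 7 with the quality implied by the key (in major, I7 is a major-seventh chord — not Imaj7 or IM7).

iii

Stacked in thirds the chord is G-Bb-D: a minor triad on G.
G is scale degree 3 in Eb major, and a minor triad on that degree is written iii.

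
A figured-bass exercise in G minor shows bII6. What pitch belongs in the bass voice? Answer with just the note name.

C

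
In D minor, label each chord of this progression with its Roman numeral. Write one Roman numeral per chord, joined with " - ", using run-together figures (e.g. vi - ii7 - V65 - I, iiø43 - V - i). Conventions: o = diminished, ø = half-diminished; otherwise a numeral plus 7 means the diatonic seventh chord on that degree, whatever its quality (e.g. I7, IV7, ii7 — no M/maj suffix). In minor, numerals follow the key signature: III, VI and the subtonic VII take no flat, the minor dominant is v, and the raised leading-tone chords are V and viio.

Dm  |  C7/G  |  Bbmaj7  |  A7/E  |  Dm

Dm: root D is the tonic; minor triad there is i.
C7/G has root C, degree 7 in D minor, so VII43.
Bbmaj7: major seventh chord on Bb = scale degree 6 → VI7.
A7/E: dominant seventh chord on A = scale degree 5 → V43.
Dm: minor triad on D = scale degree 1 → i.

i - VII43 - VI7 - V43 - i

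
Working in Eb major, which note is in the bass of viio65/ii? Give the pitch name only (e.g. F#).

The applied chord viio65/ii is rooted on E: E-G-Bb-Db.
The figure 65 means first inversion — the third is in the bass.

G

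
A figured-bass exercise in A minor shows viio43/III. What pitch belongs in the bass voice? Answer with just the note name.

F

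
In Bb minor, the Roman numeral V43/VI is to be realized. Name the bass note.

Ab

The applied chord V43/VI is rooted on Db: Db-F-Ab-Cb.
The figure 43 means second inversion — the fifth is in the bass.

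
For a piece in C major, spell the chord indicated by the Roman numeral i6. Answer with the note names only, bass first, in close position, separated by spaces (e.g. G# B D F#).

Scale degree 1 in C major is C; here the chord built on it is altered to a minor triad. i6 is the minor tonic, borrowed from the parallel minor.
So the chord is C-Eb-G, a minor triad.
The figured bass 6 indicates first inversion, placing the third (Eb) in the bass: Eb-G-C.

Eb G C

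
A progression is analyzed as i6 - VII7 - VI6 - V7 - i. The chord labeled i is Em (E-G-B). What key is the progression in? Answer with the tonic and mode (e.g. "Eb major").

The anchor chord is a minor triad on E, labeled i.
If E is scale degree 1 and the mode makes that degree carry a minor triad, the tonic is E and the mode is minor.

E minor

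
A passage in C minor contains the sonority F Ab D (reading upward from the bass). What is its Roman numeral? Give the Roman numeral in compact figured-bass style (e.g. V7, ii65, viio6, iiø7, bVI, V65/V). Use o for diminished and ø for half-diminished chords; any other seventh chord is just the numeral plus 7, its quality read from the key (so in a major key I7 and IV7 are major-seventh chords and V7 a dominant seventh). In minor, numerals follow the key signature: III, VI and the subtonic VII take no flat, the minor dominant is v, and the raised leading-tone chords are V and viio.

iio6

The pitches D-F-Ab form a diminished triad rooted on D.
D is scale degree 2 in C minor, and a diminished triad on that degree is written iio.
With F in the bass the chord is in first inversion, so the figured bass is 6.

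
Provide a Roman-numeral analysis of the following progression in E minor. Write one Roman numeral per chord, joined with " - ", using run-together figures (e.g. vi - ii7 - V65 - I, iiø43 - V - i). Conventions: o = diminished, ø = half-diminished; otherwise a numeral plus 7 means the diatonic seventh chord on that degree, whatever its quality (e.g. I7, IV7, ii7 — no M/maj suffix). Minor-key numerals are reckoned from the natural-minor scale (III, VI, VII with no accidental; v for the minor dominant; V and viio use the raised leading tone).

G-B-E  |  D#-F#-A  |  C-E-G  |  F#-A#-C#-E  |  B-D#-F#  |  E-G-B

i6 - viio - VI - V7/V - V - i

G-B-E: root E is the tonic; minor triad there is i6.
D#-F#-A: diminished triad on D# = scale degree 7 → viio.
C-E-G has root C, degree 6 in E minor, so VI.
F#-A#-C#-E: chromatic; F# is V of V, so V7/V.
B-D#-F# has root B, degree 5 in E minor, so V.
E-G-B: root E is the tonic; minor triad there is i.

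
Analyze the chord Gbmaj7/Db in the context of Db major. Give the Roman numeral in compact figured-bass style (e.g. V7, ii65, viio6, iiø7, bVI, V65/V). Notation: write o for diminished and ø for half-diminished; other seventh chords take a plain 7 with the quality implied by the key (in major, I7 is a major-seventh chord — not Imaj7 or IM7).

IV43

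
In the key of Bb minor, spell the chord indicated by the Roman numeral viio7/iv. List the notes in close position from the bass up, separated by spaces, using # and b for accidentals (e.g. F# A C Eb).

D F Ab Cb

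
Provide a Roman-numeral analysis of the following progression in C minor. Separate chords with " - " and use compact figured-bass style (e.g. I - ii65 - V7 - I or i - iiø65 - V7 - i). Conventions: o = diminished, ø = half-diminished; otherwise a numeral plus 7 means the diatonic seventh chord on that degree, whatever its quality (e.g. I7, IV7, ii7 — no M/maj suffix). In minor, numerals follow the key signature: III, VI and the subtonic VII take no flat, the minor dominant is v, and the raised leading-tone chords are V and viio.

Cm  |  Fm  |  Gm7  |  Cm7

i - iv - v7 - i7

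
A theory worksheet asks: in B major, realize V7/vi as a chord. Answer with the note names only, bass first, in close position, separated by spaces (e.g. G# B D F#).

The slash means an applied dominant: we want the dominant of vi. In B major, vi is G# minor, and its dominant is built on D#.
Building a dominant seventh chord on D# gives D#-F##-A#-C#.

D# F## A# C#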